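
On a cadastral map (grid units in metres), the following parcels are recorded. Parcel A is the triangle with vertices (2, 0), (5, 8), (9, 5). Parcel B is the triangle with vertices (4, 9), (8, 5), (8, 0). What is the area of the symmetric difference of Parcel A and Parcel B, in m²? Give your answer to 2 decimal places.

|Parcel A| = 20.5, |Parcel B| = 10, |Parcel A∩Parcel B| = 6.4358.
|Parcel A △ Parcel B| = |Parcel A| + |Parcel B| − 2·|Parcel A∩Parcel B| = 20.5 + 10 − 12.8716 = 17.63.

17.63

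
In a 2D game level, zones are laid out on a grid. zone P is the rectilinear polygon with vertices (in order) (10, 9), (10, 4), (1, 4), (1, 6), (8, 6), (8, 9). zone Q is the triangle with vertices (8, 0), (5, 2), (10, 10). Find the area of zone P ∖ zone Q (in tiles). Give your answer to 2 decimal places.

16.76

|zone P| = 24, |zone P∩zone Q| = 7.2375.
|zone P ∖ zone Q| = |zone P| − |zone P∩zone Q| = 24 − 7.2375 = 16.76.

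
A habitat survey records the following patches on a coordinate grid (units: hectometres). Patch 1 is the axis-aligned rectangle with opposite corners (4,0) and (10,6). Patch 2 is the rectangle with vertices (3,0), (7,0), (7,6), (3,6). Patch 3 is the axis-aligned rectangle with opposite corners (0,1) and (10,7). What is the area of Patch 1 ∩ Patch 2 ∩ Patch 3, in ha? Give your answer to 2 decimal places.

The intersection is the polygon with vertices (7,1), (4,1), (4,6), (7,6).
By the shoelace formula its area is 15.00.

15.00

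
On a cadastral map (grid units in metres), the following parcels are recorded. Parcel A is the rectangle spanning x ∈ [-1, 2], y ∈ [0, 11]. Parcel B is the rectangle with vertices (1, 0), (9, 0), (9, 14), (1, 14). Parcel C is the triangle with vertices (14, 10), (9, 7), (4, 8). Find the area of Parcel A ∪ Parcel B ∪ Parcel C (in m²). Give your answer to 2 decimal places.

139.00

By inclusion–exclusion:
Individual areas: |Parcel A| = 33, |Parcel B| = 112, |Parcel C| = 10.
|Parcel A∩Parcel B|: x∈[1,2], y∈[0,11] → 1·11 = 11.
|Parcel A∩Parcel C| = 0.
|Parcel B∩Parcel C| = 5.
|Parcel A∩Parcel B∩Parcel C| = 0.
|Parcel A ∪ Parcel B ∪ Parcel C| = 155 − 16 + 0 = 139.00.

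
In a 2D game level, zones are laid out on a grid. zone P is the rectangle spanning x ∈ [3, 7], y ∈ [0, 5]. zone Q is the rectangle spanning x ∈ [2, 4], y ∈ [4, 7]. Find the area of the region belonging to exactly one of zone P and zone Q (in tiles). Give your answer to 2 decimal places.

|zone P∩zone Q|: x∈[3,4], y∈[4,5] → 1·1 = 1.
|zone P △ zone Q| = |zone P| + |zone Q| − 2·|zone P∩zone Q| = 20 + 6 − 2 = 24.00.

24.00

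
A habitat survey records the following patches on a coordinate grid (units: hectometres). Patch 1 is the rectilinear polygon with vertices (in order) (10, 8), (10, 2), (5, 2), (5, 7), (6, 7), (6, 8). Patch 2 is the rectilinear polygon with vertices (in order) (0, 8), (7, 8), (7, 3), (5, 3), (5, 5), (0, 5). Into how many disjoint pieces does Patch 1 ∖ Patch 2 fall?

Patch 1 ∖ Patch 2 is a single connected region.

1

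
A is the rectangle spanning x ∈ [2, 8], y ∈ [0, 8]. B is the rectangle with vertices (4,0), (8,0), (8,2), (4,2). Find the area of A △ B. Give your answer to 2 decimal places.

|A∩B|: x∈[4,8], y∈[0,2] → 4·2 = 8.
|A △ B| = |A| + |B| − 2·|A∩B| = 48 + 8 − 16 = 40.00.

40.00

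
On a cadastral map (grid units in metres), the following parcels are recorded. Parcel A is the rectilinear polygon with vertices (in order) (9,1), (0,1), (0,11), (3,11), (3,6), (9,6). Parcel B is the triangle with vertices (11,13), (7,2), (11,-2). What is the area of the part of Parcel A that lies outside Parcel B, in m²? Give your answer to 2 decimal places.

53.41

|Parcel A| = 60, |Parcel A∩Parcel B| = 6.5909.
|Parcel A ∖ Parcel B| = |Parcel A| − |Parcel A∩Parcel B| = 60 − 6.5909 = 53.41.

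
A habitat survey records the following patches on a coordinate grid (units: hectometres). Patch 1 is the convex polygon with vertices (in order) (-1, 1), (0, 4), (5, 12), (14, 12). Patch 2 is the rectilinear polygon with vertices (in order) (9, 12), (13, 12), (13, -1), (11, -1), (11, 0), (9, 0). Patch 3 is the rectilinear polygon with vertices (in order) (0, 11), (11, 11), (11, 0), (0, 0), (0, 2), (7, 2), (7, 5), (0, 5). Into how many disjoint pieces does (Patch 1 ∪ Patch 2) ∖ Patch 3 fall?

(Patch 1 ∪ Patch 2) ∖ Patch 3 splits into 2 disjoint pieces (area 8.0481, area 32.6792).

2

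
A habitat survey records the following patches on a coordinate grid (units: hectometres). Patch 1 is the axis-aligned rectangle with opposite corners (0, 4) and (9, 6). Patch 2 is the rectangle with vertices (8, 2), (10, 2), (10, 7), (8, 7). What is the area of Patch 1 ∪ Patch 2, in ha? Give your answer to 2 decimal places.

By inclusion–exclusion:
Individual areas: |Patch 1| = 18, |Patch 2| = 10.
|Patch 1∩Patch 2|: x∈[8,9], y∈[4,6] → 1·2 = 2.
|Patch 1 ∪ Patch 2| = 28 − 2 = 26.00.

26.00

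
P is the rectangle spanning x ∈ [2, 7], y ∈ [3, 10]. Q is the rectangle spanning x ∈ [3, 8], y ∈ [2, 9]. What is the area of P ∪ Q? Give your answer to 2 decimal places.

By inclusion–exclusion:
Individual areas: |P| = 35, |Q| = 35.
|P∩Q|: x∈[3,7], y∈[3,9] → 4·6 = 24.
|P ∪ Q| = 70 − 24 = 46.00.

46.00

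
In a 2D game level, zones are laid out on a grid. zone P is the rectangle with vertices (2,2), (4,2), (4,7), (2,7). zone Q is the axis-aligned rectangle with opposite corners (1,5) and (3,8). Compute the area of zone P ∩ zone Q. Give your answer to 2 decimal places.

|zone P∩zone Q|: x∈[2,3], y∈[5,7] → 1·2 = 2.

2.00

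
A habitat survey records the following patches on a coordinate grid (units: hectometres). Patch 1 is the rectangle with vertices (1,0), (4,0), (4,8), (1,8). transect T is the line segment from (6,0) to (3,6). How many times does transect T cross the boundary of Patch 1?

The segment meets the boundary at (4,4).

1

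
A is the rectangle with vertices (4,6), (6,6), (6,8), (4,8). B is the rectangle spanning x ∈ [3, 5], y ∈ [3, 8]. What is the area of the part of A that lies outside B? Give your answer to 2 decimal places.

2.00

|A∩B|: x∈[4,5], y∈[6,8] → 1·2 = 2.
|A| = 4.
|A ∖ B| = |A| − |A∩B| = 4 − 2 = 2.00.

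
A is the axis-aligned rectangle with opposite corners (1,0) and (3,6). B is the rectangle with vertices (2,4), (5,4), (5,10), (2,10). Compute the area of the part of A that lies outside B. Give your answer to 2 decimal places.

|A∩B|: x∈[2,3], y∈[4,6] → 1·2 = 2.
|A| = 12.
|A ∖ B| = |A| − |A∩B| = 12 − 2 = 10.00.

10.00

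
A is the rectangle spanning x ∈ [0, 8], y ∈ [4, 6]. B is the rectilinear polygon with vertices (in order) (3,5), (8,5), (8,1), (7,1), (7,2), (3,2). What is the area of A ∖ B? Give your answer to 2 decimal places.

11.00

|A| = 16, |A∩B| = 5.
|A ∖ B| = |A| − |A∩B| = 16 − 5 = 11.00.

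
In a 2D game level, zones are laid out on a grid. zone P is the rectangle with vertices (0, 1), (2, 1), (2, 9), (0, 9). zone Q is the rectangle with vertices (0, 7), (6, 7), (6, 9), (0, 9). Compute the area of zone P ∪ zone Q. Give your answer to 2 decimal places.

24.00

By inclusion–exclusion:
Individual areas: |zone P| = 16, |zone Q| = 12.
|zone P∩zone Q|: x∈[0,2], y∈[7,9] → 2·2 = 4.
|zone P ∪ zone Q| = 28 − 4 = 24.00.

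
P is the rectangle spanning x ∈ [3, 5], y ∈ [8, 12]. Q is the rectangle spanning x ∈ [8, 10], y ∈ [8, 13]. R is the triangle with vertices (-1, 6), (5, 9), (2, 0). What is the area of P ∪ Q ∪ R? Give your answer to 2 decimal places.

By inclusion–exclusion:
Individual areas: |P| = 8, |Q| = 10, |R| = 22.5.
|P∩Q| = 0 (no overlap).
|P∩R| = 0.8333.
|Q∩R| = 0.
|P∩Q∩R| = 0.
|P ∪ Q ∪ R| = 40.5 − 0.8333 + 0 = 39.67.

39.67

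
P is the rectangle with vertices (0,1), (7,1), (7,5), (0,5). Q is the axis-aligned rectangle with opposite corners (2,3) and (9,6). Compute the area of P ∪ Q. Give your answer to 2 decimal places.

39.00

By inclusion–exclusion:
Individual areas: |P| = 28, |Q| = 21.
|P∩Q|: x∈[2,7], y∈[3,5] → 5·2 = 10.
|P ∪ Q| = 49 − 10 = 39.00.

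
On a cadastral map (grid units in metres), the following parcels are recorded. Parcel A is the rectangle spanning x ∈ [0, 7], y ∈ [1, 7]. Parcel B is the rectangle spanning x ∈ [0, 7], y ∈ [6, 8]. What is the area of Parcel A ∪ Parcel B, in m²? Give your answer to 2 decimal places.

By inclusion–exclusion:
Individual areas: |Parcel A| = 42, |Parcel B| = 14.
|Parcel A∩Parcel B|: x∈[0,7], y∈[6,7] → 7·1 = 7.
|Parcel A ∪ Parcel B| = 56 − 7 = 49.00.

49.00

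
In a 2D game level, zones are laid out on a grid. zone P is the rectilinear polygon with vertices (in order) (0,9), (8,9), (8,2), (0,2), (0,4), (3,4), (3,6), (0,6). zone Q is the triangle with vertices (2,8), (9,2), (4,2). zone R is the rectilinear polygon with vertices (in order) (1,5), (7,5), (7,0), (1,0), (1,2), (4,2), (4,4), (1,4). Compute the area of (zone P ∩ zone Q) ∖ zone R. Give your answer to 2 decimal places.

5.54

|zone P ∩ zone Q| = 14.4048.
|(zone P ∩ zone Q) ∩ zone R| = 8.869.
|(zone P ∩ zone Q) ∖ zone R| = 14.4048 − 8.869 = 5.54.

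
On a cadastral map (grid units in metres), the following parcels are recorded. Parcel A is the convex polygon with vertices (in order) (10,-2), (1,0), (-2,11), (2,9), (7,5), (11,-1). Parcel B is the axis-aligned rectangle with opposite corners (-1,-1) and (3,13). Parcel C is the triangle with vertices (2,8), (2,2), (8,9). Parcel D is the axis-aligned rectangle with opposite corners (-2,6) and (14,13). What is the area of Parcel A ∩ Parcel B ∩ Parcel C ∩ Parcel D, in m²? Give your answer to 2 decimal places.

2.08

The intersection is the polygon with vertices (2,8), (3,8.167), (3,6), (2,6).
By the shoelace formula its area is 2.08.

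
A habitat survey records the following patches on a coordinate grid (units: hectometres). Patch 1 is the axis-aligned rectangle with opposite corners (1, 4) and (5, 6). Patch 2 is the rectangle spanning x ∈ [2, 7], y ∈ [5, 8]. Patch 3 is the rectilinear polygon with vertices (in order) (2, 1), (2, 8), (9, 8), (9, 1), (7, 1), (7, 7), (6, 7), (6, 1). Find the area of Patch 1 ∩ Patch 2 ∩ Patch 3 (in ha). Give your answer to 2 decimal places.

The intersection is the polygon with vertices (5,5), (2,5), (2,6), (5,6).
By the shoelace formula its area is 3.00.

3.00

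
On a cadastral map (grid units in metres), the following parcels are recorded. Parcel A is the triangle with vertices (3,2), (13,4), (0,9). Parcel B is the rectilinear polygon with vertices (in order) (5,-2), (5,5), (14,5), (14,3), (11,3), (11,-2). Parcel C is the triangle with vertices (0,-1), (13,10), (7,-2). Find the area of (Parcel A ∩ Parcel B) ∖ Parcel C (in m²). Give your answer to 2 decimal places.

|Parcel A ∩ Parcel B| = 13.1.
|(Parcel A ∩ Parcel B) ∩ Parcel C| = 8.7987.
|(Parcel A ∩ Parcel B) ∖ Parcel C| = 13.1 − 8.7987 = 4.30.

4.30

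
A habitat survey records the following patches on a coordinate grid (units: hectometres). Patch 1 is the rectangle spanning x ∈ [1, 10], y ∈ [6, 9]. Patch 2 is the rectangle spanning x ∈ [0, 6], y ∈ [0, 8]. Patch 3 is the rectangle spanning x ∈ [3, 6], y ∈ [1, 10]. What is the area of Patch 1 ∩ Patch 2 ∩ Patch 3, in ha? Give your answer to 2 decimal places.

6.00

The intersection is the polygon with vertices (6,8), (6,6), (3,6), (3,8).
By the shoelace formula its area is 6.00.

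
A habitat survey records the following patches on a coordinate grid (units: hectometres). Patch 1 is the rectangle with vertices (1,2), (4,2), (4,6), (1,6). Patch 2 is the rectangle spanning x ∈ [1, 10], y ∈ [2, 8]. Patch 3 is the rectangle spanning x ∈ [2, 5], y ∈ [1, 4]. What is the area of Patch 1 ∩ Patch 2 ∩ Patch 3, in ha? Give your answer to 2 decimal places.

4.00

The intersection is the polygon with vertices (4,2), (2,2), (2,4), (4,4).
By the shoelace formula its area is 4.00.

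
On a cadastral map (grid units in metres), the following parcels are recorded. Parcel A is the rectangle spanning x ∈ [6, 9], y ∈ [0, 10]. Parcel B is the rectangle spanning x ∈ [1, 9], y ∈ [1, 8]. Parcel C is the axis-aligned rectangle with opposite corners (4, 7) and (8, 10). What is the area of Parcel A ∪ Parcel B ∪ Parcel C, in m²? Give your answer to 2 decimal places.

69.00

By inclusion–exclusion:
Individual areas: |Parcel A| = 30, |Parcel B| = 56, |Parcel C| = 12.
|Parcel A∩Parcel B|: x∈[6,9], y∈[1,8] → 3·7 = 21.
|Parcel A∩Parcel C|: x∈[6,8], y∈[7,10] → 2·3 = 6.
|Parcel B∩Parcel C|: x∈[4,8], y∈[7,8] → 4·1 = 4.
|Parcel A∩Parcel B∩Parcel C| = 2.
|Parcel A ∪ Parcel B ∪ Parcel C| = 98 − 31 + 2 = 69.00.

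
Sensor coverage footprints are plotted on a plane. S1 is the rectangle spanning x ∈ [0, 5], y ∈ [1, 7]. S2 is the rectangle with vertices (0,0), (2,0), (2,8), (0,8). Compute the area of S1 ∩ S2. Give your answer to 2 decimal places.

|S1∩S2|: x∈[0,2], y∈[1,7] → 2·6 = 12.

12.00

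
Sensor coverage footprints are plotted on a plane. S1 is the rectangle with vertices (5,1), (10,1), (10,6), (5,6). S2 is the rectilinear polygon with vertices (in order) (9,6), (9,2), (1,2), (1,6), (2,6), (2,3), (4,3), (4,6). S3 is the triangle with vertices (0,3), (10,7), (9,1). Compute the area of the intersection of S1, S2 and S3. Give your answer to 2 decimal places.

The intersection is the polygon with vertices (9,2), (5,2), (5,5), (7.5,6), (9,6).
By the shoelace formula its area is 14.75.

14.75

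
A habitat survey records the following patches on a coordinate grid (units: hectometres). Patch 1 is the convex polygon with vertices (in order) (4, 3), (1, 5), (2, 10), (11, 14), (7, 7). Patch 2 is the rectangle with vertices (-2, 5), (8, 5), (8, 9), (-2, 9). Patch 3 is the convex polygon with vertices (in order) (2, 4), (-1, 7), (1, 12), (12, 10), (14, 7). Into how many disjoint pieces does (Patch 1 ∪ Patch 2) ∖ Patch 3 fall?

4

(Patch 1 ∪ Patch 2) ∖ Patch 3 splits into 4 disjoint pieces (area 6.8, area 7.866, area 0.5, area 2.2657).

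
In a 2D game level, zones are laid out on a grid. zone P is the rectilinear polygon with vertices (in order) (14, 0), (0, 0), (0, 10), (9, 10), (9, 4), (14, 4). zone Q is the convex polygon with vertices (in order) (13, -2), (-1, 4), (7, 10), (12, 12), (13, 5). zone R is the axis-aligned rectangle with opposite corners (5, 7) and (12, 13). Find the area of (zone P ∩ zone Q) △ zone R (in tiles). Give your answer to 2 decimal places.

|zone P ∩ zone Q| = 72.744.
|(zone P ∩ zone Q) ∩ zone R| = 10.5.
|(zone P ∩ zone Q) △ zone R| = 72.744 + 42 − 21 = 93.74.

93.74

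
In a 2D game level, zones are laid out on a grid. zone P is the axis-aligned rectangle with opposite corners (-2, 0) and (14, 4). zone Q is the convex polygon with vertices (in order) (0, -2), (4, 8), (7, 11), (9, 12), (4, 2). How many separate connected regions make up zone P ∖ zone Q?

zone P ∖ zone Q splits into 2 disjoint pieces (area 41, area 14.4).

2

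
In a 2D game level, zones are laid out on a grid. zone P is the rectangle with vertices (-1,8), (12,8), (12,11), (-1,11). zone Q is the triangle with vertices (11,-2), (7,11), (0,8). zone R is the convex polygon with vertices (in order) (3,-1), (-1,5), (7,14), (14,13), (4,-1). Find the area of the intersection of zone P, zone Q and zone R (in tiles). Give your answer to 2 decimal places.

10.92

The intersection is the polygon with vertices (7,11), (7.923,8), (1.667,8), (2.692,9.154).
By the shoelace formula its area is 10.92.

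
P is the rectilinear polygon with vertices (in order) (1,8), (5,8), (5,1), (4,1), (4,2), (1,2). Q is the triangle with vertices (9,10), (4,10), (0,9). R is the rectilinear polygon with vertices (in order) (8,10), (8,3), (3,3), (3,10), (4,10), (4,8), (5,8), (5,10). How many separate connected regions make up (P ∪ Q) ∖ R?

(P ∪ Q) ∖ R splits into 4 disjoint pieces (area 15, area 0.0556, area 0.5, area 0.625).

4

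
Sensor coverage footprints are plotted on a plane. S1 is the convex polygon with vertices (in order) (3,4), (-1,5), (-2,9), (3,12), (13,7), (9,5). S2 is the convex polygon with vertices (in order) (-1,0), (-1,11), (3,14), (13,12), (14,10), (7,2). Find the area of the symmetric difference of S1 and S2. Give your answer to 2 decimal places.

|S1| = 71.5, |S2| = 141, |S1∩S2| = 67.5671.
|S1 △ S2| = |S1| + |S2| − 2·|S1∩S2| = 71.5 + 141 − 135.1343 = 77.37.

77.37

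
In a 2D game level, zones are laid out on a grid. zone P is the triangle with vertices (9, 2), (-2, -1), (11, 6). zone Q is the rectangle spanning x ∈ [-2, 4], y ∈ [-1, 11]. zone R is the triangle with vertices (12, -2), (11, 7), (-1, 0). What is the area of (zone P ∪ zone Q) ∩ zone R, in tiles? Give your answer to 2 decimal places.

The region (zone P ∪ zone Q) ∩ zone R is the polygon with vertices (4,-0.769), (-1,0), (4,2.917), (4,2.231), (11,6), (9,2), (4,0.636).
By the shoelace formula its area is 23.43.

23.43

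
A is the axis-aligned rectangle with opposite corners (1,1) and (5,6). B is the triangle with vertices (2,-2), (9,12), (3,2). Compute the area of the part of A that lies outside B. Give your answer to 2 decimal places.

16.79

|A| = 20, |A∩B| = 3.2083.
|A ∖ B| = |A| − |A∩B| = 20 − 3.2083 = 16.79.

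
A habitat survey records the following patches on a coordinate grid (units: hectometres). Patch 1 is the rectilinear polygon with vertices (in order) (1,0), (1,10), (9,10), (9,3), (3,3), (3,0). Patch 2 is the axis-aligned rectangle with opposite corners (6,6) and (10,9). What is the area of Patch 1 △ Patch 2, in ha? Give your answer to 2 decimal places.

56.00

|Patch 1| = 62, |Patch 2| = 12, |Patch 1∩Patch 2| = 9.
|Patch 1 △ Patch 2| = |Patch 1| + |Patch 2| − 2·|Patch 1∩Patch 2| = 62 + 12 − 18 = 56.00.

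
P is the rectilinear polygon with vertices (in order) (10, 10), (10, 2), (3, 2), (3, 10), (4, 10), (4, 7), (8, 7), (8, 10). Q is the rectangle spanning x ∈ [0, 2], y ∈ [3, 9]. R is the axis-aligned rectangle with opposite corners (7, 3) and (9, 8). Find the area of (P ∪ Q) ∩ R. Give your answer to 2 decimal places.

The region (P ∪ Q) ∩ R is the polygon with vertices (8,7), (8,8), (9,8), (9,3), (7,3), (7,7).
By the shoelace formula its area is 9.00.

9.00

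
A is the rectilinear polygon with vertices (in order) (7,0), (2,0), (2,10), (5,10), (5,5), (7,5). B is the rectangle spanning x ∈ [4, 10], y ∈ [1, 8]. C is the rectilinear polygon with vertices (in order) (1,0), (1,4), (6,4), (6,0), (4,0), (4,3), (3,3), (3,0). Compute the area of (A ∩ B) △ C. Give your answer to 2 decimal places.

20.00

|A ∩ B| = 15.
|(A ∩ B) ∩ C| = 6.
|(A ∩ B) △ C| = 15 + 17 − 12 = 20.00.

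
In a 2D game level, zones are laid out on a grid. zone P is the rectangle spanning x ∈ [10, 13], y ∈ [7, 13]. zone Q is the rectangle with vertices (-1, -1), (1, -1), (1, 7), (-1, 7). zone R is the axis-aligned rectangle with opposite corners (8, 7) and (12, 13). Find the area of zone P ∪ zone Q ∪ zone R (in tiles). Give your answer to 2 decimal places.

46.00

By inclusion–exclusion:
Individual areas: |zone P| = 18, |zone Q| = 16, |zone R| = 24.
|zone P∩zone Q| = 0 (no overlap).
|zone P∩zone R|: x∈[10,12], y∈[7,13] → 2·6 = 12.
|zone Q∩zone R| = 0 (no overlap).
|zone P∩zone Q∩zone R| = 0.
|zone P ∪ zone Q ∪ zone R| = 58 − 12 + 0 = 46.00.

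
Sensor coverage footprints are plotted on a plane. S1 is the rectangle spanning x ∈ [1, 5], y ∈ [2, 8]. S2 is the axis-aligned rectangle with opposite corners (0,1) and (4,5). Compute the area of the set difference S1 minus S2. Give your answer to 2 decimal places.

15.00

|S1∩S2|: x∈[1,4], y∈[2,5] → 3·3 = 9.
|S1| = 24.
|S1 ∖ S2| = |S1| − |S1∩S2| = 24 − 9 = 15.00.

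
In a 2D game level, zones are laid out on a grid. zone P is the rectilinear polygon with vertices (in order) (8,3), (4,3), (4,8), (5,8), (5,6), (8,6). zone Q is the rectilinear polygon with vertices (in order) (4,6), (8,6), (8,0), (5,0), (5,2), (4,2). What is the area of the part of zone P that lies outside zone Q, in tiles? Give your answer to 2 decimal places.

2.00

|zone P| = 14, |zone P∩zone Q| = 12.
|zone P ∖ zone Q| = |zone P| − |zone P∩zone Q| = 14 − 12 = 2.00.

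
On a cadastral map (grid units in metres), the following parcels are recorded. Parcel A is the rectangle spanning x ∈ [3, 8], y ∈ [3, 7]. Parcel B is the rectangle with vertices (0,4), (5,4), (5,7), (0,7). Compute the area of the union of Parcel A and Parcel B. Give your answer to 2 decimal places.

29.00

By inclusion–exclusion:
Individual areas: |Parcel A| = 20, |Parcel B| = 15.
|Parcel A∩Parcel B|: x∈[3,5], y∈[4,7] → 2·3 = 6.
|Parcel A ∪ Parcel B| = 35 − 6 = 29.00.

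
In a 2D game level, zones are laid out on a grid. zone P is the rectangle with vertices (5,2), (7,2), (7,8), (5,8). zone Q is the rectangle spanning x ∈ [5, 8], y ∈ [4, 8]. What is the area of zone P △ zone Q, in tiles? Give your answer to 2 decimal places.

8.00

|zone P∩zone Q|: x∈[5,7], y∈[4,8] → 2·4 = 8.
|zone P △ zone Q| = |zone P| + |zone Q| − 2·|zone P∩zone Q| = 12 + 12 − 16 = 8.00.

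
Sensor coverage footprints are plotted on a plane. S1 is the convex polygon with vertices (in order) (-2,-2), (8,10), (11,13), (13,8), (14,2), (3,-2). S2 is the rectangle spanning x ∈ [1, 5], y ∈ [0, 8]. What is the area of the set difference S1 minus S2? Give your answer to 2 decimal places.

94.50

|S1| = 110.5, |S1∩S2| = 16.
|S1 ∖ S2| = |S1| − |S1∩S2| = 110.5 − 16 = 94.50.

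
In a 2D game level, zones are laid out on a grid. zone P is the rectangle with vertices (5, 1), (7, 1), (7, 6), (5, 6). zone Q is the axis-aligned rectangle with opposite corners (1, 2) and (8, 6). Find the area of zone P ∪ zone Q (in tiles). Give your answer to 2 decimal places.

By inclusion–exclusion:
Individual areas: |zone P| = 10, |zone Q| = 28.
|zone P∩zone Q|: x∈[5,7], y∈[2,6] → 2·4 = 8.
|zone P ∪ zone Q| = 38 − 8 = 30.00.

30.00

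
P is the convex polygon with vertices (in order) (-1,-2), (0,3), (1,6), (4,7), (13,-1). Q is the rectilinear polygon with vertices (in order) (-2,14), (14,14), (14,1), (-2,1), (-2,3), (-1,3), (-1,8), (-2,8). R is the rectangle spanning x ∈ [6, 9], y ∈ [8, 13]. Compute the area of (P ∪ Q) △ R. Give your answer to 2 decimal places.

|P ∪ Q| = 234.85.
|(P ∪ Q) ∩ R| = 15.
|(P ∪ Q) △ R| = 234.85 + 15 − 30 = 219.85.

219.85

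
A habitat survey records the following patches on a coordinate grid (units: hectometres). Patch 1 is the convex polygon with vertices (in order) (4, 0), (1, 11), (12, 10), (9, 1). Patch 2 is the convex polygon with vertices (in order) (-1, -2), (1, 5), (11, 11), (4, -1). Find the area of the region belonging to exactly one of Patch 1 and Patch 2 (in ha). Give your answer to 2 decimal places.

71.46

|Patch 1| = 80, |Patch 2| = 55.5, |Patch 1∩Patch 2| = 32.0194.
|Patch 1 △ Patch 2| = |Patch 1| + |Patch 2| − 2·|Patch 1∩Patch 2| = 80 + 55.5 − 64.0388 = 71.46.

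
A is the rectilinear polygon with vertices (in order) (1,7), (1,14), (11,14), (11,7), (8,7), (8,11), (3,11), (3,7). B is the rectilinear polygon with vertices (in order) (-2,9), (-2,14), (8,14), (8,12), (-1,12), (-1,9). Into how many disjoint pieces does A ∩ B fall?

A ∩ B is a single connected region.

1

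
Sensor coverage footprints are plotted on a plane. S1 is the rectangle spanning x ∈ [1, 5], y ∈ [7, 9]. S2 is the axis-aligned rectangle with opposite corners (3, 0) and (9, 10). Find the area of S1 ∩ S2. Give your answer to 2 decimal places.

4.00

|S1∩S2|: x∈[3,5], y∈[7,9] → 2·2 = 4.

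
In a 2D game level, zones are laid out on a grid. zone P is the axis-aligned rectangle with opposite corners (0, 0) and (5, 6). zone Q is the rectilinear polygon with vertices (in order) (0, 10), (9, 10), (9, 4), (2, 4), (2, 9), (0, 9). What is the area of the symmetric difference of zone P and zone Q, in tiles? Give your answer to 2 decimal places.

62.00

|zone P| = 30, |zone Q| = 44, |zone P∩zone Q| = 6.
|zone P △ zone Q| = |zone P| + |zone Q| − 2·|zone P∩zone Q| = 30 + 44 − 12 = 62.00.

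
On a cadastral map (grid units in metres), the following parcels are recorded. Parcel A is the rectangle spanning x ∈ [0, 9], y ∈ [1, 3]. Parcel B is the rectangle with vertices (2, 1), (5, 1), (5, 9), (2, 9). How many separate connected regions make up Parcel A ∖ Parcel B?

Parcel A ∖ Parcel B splits into 2 disjoint pieces (area 8, area 4).

2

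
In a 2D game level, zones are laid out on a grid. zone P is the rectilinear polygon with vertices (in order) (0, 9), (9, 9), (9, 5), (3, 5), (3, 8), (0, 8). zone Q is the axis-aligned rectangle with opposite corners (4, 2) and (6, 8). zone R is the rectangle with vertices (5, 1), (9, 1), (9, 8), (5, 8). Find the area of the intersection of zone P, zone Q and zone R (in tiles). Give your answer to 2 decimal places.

The intersection is the polygon with vertices (6,8), (6,5), (5,5), (5,8).
By the shoelace formula its area is 3.00.

3.00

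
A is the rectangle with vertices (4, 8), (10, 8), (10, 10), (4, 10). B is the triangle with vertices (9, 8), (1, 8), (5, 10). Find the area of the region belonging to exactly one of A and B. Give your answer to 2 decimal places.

8.50

|A| = 12, |B| = 8, |A∩B| = 5.75.
|A △ B| = |A| + |B| − 2·|A∩B| = 12 + 8 − 11.5 = 8.50.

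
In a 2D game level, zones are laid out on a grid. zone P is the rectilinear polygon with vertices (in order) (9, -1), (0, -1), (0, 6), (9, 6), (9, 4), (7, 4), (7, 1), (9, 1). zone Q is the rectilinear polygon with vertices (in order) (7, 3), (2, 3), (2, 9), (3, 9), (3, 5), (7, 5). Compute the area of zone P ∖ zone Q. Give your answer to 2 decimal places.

46.00

|zone P| = 57, |zone P∩zone Q| = 11.
|zone P ∖ zone Q| = |zone P| − |zone P∩zone Q| = 57 − 11 = 46.00.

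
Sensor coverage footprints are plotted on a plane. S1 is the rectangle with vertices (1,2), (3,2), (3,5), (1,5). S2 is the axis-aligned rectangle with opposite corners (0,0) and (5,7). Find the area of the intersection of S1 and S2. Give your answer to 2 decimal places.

6.00

|S1∩S2|: x∈[1,3], y∈[2,5] → 2·3 = 6.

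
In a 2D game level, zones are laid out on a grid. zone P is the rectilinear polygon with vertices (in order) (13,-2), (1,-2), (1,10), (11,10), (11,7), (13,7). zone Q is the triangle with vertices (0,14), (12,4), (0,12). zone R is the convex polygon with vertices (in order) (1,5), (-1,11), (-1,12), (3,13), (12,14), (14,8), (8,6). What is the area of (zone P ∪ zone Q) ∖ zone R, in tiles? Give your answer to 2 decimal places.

|zone P ∪ zone Q| = 144.6.
|(zone P ∪ zone Q) ∩ zone R| = 47.1865.
|(zone P ∪ zone Q) ∖ zone R| = 144.6 − 47.1865 = 97.41.

97.41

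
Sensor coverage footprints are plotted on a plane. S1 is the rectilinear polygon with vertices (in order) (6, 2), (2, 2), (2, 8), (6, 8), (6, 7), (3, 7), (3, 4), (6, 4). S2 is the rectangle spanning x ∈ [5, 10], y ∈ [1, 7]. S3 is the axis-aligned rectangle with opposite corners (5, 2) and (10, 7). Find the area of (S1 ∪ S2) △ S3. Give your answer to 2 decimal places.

|S1 ∪ S2| = 43.
|(S1 ∪ S2) ∩ S3| = 25.
|(S1 ∪ S2) △ S3| = 43 + 25 − 50 = 18.00.

18.00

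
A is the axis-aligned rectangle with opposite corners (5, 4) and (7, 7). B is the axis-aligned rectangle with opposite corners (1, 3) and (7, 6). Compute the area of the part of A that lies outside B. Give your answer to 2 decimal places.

|A∩B|: x∈[5,7], y∈[4,6] → 2·2 = 4.
|A| = 6.
|A ∖ B| = |A| − |A∩B| = 6 − 4 = 2.00.

2.00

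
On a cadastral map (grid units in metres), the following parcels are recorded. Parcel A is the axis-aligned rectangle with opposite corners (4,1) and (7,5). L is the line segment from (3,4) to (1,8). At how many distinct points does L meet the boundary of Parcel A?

The segment lies entirely outside Parcel A and never meets its boundary.

0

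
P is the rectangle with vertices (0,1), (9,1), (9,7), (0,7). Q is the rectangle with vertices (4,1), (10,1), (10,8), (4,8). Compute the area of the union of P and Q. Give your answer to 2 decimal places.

By inclusion–exclusion:
Individual areas: |P| = 54, |Q| = 42.
|P∩Q|: x∈[4,9], y∈[1,7] → 5·6 = 30.
|P ∪ Q| = 96 − 30 = 66.00.

66.00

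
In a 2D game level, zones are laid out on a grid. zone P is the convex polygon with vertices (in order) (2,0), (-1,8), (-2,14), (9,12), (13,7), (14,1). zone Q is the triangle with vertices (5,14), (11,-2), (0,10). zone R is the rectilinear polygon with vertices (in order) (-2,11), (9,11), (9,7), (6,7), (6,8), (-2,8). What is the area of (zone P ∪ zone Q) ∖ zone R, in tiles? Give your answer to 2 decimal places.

125.25

|zone P ∪ zone Q| = 158.996.
|(zone P ∪ zone Q) ∩ zone R| = 33.75.
|(zone P ∪ zone Q) ∖ zone R| = 158.996 − 33.75 = 125.25.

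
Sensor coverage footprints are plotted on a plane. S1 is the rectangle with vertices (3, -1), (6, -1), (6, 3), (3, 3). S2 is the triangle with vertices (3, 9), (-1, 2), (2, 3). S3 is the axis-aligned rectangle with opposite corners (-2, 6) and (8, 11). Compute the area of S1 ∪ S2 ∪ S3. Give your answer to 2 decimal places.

By inclusion–exclusion:
Individual areas: |S1| = 12, |S2| = 8.5, |S3| = 50.
|S1∩S2| = 0.
|S1∩S3| = 0 (no overlap).
|S2∩S3| = 1.8214.
|S1∩S2∩S3| = 0.
|S1 ∪ S2 ∪ S3| = 70.5 − 1.8214 + 0 = 68.68.

68.68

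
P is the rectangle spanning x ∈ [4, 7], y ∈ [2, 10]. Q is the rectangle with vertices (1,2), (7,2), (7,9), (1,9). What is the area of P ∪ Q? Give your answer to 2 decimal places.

45.00

By inclusion–exclusion:
Individual areas: |P| = 24, |Q| = 42.
|P∩Q|: x∈[4,7], y∈[2,9] → 3·7 = 21.
|P ∪ Q| = 66 − 21 = 45.00.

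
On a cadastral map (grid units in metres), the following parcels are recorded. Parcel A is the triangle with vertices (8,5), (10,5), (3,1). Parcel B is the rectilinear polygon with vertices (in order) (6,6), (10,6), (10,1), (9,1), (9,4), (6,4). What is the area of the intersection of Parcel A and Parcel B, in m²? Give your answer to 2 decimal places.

The intersection is the polygon with vertices (10,5), (8.25,4), (6.75,4), (8,5).
By the shoelace formula its area is 1.75.

1.75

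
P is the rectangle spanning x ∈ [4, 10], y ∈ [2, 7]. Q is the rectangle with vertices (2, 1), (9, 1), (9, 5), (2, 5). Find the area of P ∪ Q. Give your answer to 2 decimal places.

43.00

By inclusion–exclusion:
Individual areas: |P| = 30, |Q| = 28.
|P∩Q|: x∈[4,9], y∈[2,5] → 5·3 = 15.
|P ∪ Q| = 58 − 15 = 43.00.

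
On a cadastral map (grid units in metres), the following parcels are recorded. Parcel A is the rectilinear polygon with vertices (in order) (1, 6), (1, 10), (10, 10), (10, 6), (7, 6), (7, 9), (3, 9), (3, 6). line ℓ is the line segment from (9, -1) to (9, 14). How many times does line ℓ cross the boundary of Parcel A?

The segment meets the boundary at (9,10), (9,6).

2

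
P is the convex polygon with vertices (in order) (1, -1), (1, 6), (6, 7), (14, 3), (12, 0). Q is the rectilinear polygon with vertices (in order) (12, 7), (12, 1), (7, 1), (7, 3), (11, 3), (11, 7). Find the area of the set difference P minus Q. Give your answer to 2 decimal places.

|P| = 75, |P∩Q| = 11.25.
|P ∖ Q| = |P| − |P∩Q| = 75 − 11.25 = 63.75.

63.75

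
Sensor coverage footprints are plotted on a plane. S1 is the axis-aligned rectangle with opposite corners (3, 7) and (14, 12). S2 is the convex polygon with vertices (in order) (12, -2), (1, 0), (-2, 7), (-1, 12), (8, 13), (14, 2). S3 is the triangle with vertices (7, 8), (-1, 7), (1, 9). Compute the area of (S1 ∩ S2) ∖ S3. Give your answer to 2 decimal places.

|S1 ∩ S2| = 34.5455.
|(S1 ∩ S2) ∩ S3| = 2.3333.
|(S1 ∩ S2) ∖ S3| = 34.5455 − 2.3333 = 32.21.

32.21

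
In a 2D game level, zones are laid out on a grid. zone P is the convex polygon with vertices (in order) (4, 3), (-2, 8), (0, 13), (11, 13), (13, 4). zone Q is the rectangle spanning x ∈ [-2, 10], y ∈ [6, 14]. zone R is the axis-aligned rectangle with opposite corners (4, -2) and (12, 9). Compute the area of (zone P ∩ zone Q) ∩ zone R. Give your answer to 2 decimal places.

18.00

The region (zone P ∩ zone Q) ∩ zone R is the polygon with vertices (10,6), (4,6), (4,9), (10,9).
By the shoelace formula its area is 18.00.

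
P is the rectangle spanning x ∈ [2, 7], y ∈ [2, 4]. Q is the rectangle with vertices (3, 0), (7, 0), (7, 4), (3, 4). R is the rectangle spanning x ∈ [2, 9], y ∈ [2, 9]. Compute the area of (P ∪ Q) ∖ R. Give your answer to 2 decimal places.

8.00

|P ∪ Q| = 18.
|(P ∪ Q) ∩ R| = 10.
|(P ∪ Q) ∖ R| = 18 − 10 = 8.00.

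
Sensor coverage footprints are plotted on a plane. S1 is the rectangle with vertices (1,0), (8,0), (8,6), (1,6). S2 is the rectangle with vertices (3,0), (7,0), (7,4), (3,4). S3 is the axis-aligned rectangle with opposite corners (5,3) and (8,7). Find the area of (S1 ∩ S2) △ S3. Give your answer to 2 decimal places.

|S1 ∩ S2| = 16.
|(S1 ∩ S2) ∩ S3| = 2.
|(S1 ∩ S2) △ S3| = 16 + 12 − 4 = 24.00.

24.00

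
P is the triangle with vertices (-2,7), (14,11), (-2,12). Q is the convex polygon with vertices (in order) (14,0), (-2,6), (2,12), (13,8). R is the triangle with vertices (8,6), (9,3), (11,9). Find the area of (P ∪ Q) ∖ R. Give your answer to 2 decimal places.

|P ∪ Q| = 122.6867.
|(P ∪ Q) ∩ R| = 5.9838.
|(P ∪ Q) ∖ R| = 122.6867 − 5.9838 = 116.70.

116.70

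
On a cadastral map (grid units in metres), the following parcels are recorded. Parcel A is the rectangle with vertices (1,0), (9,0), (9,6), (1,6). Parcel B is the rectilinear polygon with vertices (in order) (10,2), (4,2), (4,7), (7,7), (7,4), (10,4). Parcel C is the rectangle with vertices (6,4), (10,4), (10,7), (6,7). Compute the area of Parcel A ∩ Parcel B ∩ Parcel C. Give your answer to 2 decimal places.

2.00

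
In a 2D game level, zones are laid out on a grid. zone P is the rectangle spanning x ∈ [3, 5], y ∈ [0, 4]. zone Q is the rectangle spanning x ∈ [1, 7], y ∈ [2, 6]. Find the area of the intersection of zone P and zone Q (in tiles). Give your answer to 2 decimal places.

|zone P∩zone Q|: x∈[3,5], y∈[2,4] → 2·2 = 4.

4.00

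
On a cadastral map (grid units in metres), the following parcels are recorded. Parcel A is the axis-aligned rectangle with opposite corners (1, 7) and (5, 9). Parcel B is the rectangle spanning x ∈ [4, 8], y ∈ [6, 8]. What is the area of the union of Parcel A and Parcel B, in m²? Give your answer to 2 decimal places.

By inclusion–exclusion:
Individual areas: |Parcel A| = 8, |Parcel B| = 8.
|Parcel A∩Parcel B|: x∈[4,5], y∈[7,8] → 1·1 = 1.
|Parcel A ∪ Parcel B| = 16 − 1 = 15.00.

15.00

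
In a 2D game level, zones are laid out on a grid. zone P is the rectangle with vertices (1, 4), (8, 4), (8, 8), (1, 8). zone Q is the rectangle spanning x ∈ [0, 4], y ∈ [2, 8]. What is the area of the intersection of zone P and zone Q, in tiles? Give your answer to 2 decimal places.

12.00

|zone P∩zone Q|: x∈[1,4], y∈[4,8] → 3·4 = 12.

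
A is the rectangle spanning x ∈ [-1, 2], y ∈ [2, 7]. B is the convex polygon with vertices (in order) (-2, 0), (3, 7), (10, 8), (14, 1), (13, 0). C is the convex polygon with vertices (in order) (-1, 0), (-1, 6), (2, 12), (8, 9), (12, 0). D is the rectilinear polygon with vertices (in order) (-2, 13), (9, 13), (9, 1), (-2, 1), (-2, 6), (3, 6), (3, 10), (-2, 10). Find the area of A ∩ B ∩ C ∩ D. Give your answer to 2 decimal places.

The intersection is the polygon with vertices (2,5.6), (2,2), (-0.571,2).
By the shoelace formula its area is 4.63.

4.63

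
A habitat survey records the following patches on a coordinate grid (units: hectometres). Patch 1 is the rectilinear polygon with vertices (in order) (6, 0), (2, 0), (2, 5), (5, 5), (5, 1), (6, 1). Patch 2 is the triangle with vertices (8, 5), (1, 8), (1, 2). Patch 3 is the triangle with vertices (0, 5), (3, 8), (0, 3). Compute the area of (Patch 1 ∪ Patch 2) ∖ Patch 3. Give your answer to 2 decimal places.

29.96

|Patch 1 ∪ Patch 2| = 31.2143.
|(Patch 1 ∪ Patch 2) ∩ Patch 3| = 1.2515.
|(Patch 1 ∪ Patch 2) ∖ Patch 3| = 31.2143 − 1.2515 = 29.96.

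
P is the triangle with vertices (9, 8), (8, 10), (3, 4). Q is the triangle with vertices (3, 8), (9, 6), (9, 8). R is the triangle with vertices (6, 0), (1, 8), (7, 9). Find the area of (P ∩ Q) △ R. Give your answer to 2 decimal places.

|P ∩ Q| = 2.5507.
|(P ∩ Q) ∩ R| = 0.9813.
|(P ∩ Q) △ R| = 2.5507 + 26.5 − 1.9626 = 27.09.

27.09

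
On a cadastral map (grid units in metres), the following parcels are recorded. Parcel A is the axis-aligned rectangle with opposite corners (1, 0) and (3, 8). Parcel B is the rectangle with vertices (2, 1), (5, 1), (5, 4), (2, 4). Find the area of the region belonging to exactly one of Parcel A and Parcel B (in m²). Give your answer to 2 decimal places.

19.00

|Parcel A∩Parcel B|: x∈[2,3], y∈[1,4] → 1·3 = 3.
|Parcel A △ Parcel B| = |Parcel A| + |Parcel B| − 2·|Parcel A∩Parcel B| = 16 + 9 − 6 = 19.00.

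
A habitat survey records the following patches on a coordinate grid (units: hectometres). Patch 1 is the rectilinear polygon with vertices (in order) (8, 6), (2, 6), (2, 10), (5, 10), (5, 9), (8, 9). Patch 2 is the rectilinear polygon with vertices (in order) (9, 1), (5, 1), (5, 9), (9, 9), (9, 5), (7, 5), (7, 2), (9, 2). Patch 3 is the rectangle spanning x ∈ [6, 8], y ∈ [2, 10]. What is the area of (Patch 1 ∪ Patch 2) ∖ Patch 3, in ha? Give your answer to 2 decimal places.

|Patch 1 ∪ Patch 2| = 38.
|(Patch 1 ∪ Patch 2) ∩ Patch 3| = 11.
|(Patch 1 ∪ Patch 2) ∖ Patch 3| = 38 − 11 = 27.00.

27.00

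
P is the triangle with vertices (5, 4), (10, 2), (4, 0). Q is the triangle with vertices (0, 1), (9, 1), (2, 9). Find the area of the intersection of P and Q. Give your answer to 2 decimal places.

The intersection is the polygon with vertices (7.115,3.154), (8.548,1.516), (7,1), (4.25,1), (5,4).
By the shoelace formula its area is 8.09.

8.09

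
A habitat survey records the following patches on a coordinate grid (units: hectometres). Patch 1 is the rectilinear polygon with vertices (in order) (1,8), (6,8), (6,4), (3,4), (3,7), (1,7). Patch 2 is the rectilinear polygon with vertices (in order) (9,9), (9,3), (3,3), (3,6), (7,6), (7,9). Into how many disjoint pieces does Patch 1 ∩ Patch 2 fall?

1

Patch 1 ∩ Patch 2 is a single connected region.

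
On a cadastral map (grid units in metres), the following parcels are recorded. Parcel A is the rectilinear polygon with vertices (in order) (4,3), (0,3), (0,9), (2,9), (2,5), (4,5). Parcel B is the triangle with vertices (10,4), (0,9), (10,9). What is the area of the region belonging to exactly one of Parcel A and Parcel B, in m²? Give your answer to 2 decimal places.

39.00

|Parcel A| = 16, |Parcel B| = 25, |Parcel A∩Parcel B| = 1.
|Parcel A △ Parcel B| = |Parcel A| + |Parcel B| − 2·|Parcel A∩Parcel B| = 16 + 25 − 2 = 39.00.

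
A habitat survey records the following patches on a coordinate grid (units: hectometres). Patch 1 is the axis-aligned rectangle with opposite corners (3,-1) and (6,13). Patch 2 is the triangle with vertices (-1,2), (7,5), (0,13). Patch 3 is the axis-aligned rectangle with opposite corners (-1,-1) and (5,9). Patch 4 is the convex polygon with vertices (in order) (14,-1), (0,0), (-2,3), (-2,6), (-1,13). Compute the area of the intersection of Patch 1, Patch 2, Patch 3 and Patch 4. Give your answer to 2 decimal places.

The intersection is the polygon with vertices (3,9), (3.286,9), (4.455,7.909), (5,7.286), (5,4.25), (3,3.5).
By the shoelace formula its area is 8.85.

8.85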